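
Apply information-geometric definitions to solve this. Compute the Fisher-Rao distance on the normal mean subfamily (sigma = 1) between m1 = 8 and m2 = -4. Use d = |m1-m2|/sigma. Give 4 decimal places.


On the fixed-variance normal subfamily, geodesic distance = |m1-m2|/sigma.
|8 - -4| = 12.
sigma = 1.
d = 12/1 = 12.0000

12.0000


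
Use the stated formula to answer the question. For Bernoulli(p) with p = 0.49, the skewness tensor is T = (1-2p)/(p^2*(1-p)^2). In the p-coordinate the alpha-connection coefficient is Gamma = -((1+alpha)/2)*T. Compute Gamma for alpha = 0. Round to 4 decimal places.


Skewness (Amari-Chentsov) tensor: T = (1-2p)/(p^2*(1-p)^2).
p = 0.49, 1-2p = 0.02, p^2 = 0.2401, (1-p)^2 = 0.2601.
T = 0.02/(0.2401 * 0.2601) = 0.320256.
In the p-coordinate, Gamma^(alpha) = Gamma^(0) - (alpha/2)*T with Gamma^(0) = (1/2)*g'(p) = -T/2,
so Gamma^(alpha) = -((1+alpha)/2)*T.
alpha = 0, -(1+alpha)/2 = -0.5.
Gamma = -0.5 * 0.320256 = -0.1601

-0.1601


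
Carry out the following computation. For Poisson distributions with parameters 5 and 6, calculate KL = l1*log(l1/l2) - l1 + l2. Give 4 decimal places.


KL divergence for Poisson:
KL = l1*log(l1/l2) - l1 + l2.
l1 = 5, l2 = 6.
log(5/6) = -0.182322.
l1*log(l1/l2) = 5 * -0.182322 = -0.911608.
KL = -0.911608 - 5 + 6 = 0.0884

0.0884


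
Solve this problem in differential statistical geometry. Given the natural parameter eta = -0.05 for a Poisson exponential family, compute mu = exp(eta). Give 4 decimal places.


Expectation parameter for Poisson exponential family:
mu = exp(eta).
eta = -0.05.
mu = exp(-0.05) = 0.9512

0.9512


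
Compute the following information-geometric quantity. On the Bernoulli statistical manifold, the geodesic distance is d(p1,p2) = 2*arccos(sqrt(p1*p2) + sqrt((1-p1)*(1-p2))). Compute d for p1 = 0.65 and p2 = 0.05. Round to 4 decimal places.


Geodesic distance on Bernoulli manifold:
d(p1,p2) = 2*arccos(sqrt(p1*p2) + sqrt((1-p1)*(1-p2))).
sqrt(p1*p2) = sqrt(0.65*0.05) = 0.180278.
sqrt((1-p1)*(1-p2)) = sqrt(0.35*0.95) = 0.576628.
arg = 0.180278 + 0.576628 = 0.756906.
d = 2*arccos(0.756906) = 1.4245

1.4245


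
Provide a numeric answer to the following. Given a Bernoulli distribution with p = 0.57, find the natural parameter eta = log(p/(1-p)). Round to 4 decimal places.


Natural parameter for Bernoulli: eta = log(p/(1-p)).
p = 0.57, 1-p = 0.43.
p/(1-p) = 1.325581.
eta = log(1.325581) = 0.2819

0.2819


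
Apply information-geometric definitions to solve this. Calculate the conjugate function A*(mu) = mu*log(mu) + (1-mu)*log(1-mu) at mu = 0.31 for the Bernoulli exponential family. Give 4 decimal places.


Legendre transform for Bernoulli:
A*(mu) = mu*log(mu) + (1-mu)*log(1-mu).
mu = 0.31, 1-mu = 0.69.
mu*log(mu) = 0.31*log(0.31) = -0.363067.
(1-mu)*log(1-mu) = 0.69*log(0.69) = -0.256034.
A* = -0.363067 + -0.256034 = -0.6191

-0.6191


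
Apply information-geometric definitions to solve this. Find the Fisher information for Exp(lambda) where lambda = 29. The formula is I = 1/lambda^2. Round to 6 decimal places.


Fisher information for exponential: I(lambda) = 1/lambda^2.
lambda = 29, lambda^2 = 841.
I = 1/841 = 0.001189

0.001189


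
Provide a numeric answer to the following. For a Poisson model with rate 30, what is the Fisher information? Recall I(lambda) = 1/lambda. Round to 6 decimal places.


Fisher information for Poisson: I(lambda) = 1/lambda.
lambda = 30.
I(lambda) = 1/30 = 0.033333

0.033333


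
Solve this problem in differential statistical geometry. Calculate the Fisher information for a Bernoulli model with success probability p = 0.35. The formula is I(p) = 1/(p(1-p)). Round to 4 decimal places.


For Bernoulli(p), Fisher information is I(p) = 1/(p*(1-p)).
p = 0.35, 1-p = 0.65.
p*(1-p) = 0.2275.
I(p) = 1/0.2275 = 4.3956

4.3956


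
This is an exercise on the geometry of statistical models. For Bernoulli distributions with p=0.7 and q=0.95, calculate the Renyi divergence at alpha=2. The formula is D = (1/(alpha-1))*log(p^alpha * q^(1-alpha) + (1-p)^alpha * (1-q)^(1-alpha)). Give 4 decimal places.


Renyi divergence of order alpha between Bernoulli distributions:
D = (1/(alpha-1))*log(p^alpha * q^(1-alpha) + (1-p)^alpha * (1-q)^(1-alpha)).
alpha = 2, p = 0.7, q = 0.95.
p^alpha * q^(1-alpha) = 0.7^2 * 0.95^-1 = 0.515789.
(1-p)^alpha * (1-q)^(1-alpha) = 0.3^2 * 0.05^-1 = 1.8.
sum = 0.515789 + 1.8 = 2.315789.
D = (1/1)*log(2.315789) = 0.8398

0.8398


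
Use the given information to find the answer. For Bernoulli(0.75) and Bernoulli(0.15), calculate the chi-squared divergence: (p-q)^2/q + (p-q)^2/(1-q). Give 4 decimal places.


Chi-squared divergence between Bernoulli distributions:
chi^2 = (p-q)^2/q + (p-q)^2/(1-q).
p = 0.75, q = 0.15, p-q = 0.6.
(p-q)^2 = 0.36.
term1 = 0.36/0.15 = 2.4.
term2 = 0.36/0.85 = 0.423529.
chi^2 = 2.4 + 0.423529 = 2.8235

2.8235


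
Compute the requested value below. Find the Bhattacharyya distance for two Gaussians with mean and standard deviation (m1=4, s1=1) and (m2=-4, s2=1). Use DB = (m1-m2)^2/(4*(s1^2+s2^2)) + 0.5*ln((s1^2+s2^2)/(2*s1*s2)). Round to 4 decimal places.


Bhattacharyya distance between two Gaussians:
DB = (m1-m2)^2/(4*(s1^2+s2^2)) + (1/2)*ln((s1^2+s2^2)/(2*s1*s2)).
(m1-m2)^2 = (8)^2 = 64.
s1^2+s2^2 = 1 + 1 = 2.
term1 = 64/8 = 8.0.
term2 = 0.5*ln(2/2.0) = 0.0.
DB = 8.0 + 0.0 = 8.0000

8.0000


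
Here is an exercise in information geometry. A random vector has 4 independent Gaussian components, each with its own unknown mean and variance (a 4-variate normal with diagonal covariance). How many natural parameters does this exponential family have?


Exponential family dimension calculation:
Each univariate normal has two natural parameters (mu/sigma^2 and -1/(2 sigma^2)).
With 4 independent components, dim = 2 * 4 = 8.

8


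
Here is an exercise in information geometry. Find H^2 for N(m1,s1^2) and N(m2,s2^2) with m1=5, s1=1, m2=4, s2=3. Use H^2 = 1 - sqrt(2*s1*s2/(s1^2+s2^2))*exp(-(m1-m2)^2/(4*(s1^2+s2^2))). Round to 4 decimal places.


Squared Hellinger distance for Gaussians:
H^2 = 1 - sqrt(2*s1*s2/(s1^2+s2^2)) * exp(-(m1-m2)^2/(4*(s1^2+s2^2))).
s1^2 = 1, s2^2 = 9, s1^2+s2^2 = 10.
sqrt(2*1*3/(10)) = 0.774597.
(m1-m2)^2 = (1)^2 = 1.
exp(-1/(4*10)) = exp(-0.025) = 0.97531.
H^2 = 1 - 0.774597*0.97531 = 0.2445

0.2445


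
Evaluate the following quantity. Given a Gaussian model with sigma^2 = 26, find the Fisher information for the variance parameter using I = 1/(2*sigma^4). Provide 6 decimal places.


Fisher information for variance: I(sigma^2) = 1/(2*sigma^4).
sigma^2 = 26, so sigma^4 = 676.
I = 1/(2*676) = 1/1352 = 0.000740

0.000740


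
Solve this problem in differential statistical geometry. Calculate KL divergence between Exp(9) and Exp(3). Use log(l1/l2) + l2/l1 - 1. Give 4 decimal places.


KL divergence for exponential family:
KL = log(l1/l2) + l2/l1 - 1.
log(9/3) = 1.098612.
3/9 = 0.333333.
KL = 1.098612 + 0.333333 - 1 = 0.4319

0.4319


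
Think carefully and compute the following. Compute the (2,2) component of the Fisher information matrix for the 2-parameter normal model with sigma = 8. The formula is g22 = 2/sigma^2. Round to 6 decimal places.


For the 2-parameter normal family, the Fisher metric has:
  g11 = 1/sigma^2, g22 = 2/sigma^2.
sigma = 8, sigma^2 = 64.
g22 = 0.031250

0.031250


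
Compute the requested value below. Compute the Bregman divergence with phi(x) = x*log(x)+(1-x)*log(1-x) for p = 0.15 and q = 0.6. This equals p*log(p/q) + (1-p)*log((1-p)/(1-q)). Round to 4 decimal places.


Bregman divergence with negative entropy generator:
D = p*log(p/q) + (1-p)*log((1-p)/(1-q)).
p = 0.15, q = 0.6.
p*log(p/q) = 0.15*log(0.15/0.6) = -0.207944.
(1-p)*log((1-p)/(1-q)) = 0.85*log(0.85/0.4) = 0.640706.
D = -0.207944 + 0.640706 = 0.4328

0.4328


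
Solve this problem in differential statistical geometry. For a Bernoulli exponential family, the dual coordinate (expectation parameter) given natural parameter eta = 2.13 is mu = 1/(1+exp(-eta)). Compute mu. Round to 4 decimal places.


Dual coordinate (expectation parameter) for Bernoulli:
mu = 1/(1+exp(-eta)).
eta = 2.13.
exp(-eta) = exp(-2.13) = 0.118837.
mu = 1/(1+0.118837) = 0.8938

0.8938


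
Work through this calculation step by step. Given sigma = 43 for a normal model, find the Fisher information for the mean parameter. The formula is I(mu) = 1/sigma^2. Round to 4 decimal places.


The Fisher information for the mean of a normal distribution is I(mu) = 1/sigma^2.
sigma = 43, so sigma^2 = 1849.
I(mu) = 1/1849 = 0.0005

0.0005


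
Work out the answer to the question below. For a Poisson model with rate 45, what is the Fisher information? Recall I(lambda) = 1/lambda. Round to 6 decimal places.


Fisher information for Poisson: I(lambda) = 1/lambda.
lambda = 45.
I(lambda) = 1/45 = 0.022222

0.022222


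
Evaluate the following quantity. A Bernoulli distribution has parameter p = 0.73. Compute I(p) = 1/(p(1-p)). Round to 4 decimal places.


For Bernoulli(p), Fisher information is I(p) = 1/(p*(1-p)).
p = 0.73, 1-p = 0.27.
p*(1-p) = 0.1971.
I(p) = 1/0.1971 = 5.0736

5.0736


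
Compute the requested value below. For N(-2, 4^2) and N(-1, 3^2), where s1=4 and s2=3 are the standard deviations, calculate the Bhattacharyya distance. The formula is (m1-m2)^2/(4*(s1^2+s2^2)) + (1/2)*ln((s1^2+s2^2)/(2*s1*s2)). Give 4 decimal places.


Bhattacharyya distance between two Gaussians:
DB = (m1-m2)^2/(4*(s1^2+s2^2)) + (1/2)*ln((s1^2+s2^2)/(2*s1*s2)).
(m1-m2)^2 = (-1)^2 = 1.
s1^2+s2^2 = 16 + 9 = 25.
term1 = 1/100 = 0.01.
term2 = 0.5*ln(25/24.0) = 0.020411.
DB = 0.01 + 0.020411 = 0.0304

0.0304


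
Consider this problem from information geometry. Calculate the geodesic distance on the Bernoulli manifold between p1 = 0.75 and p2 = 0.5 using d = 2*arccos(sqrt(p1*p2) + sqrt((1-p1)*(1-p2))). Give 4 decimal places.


Geodesic distance on Bernoulli manifold:
d(p1,p2) = 2*arccos(sqrt(p1*p2) + sqrt((1-p1)*(1-p2))).
sqrt(p1*p2) = sqrt(0.75*0.5) = 0.612372.
sqrt((1-p1)*(1-p2)) = sqrt(0.25*0.5) = 0.353553.
arg = 0.612372 + 0.353553 = 0.965926.
d = 2*arccos(0.965926) = 0.5236

0.5236


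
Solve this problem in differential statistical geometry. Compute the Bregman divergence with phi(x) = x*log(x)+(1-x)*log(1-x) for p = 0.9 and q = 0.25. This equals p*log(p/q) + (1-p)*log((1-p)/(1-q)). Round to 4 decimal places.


Bregman divergence with negative entropy generator:
D = p*log(p/q) + (1-p)*log((1-p)/(1-q)).
p = 0.9, q = 0.25.
p*log(p/q) = 0.9*log(0.9/0.25) = 1.15284.
(1-p)*log((1-p)/(1-q)) = 0.1*log(0.1/0.75) = -0.20149.
D = 1.15284 + -0.20149 = 0.9514

0.9514


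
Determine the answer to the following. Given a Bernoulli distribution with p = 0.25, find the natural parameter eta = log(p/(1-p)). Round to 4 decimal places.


Natural parameter for Bernoulli: eta = log(p/(1-p)).
p = 0.25, 1-p = 0.75.
p/(1-p) = 0.333333.
eta = log(0.333333) = -1.0986

-1.0986


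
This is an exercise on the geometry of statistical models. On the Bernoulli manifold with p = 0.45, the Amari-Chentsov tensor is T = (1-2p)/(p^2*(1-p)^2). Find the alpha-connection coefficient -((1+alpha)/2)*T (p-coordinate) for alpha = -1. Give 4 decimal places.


Skewness (Amari-Chentsov) tensor: T = (1-2p)/(p^2*(1-p)^2).
p = 0.45, 1-2p = 0.1, p^2 = 0.2025, (1-p)^2 = 0.3025.
T = 0.1/(0.2025 * 0.3025) = 1.632486.
In the p-coordinate, Gamma^(alpha) = Gamma^(0) - (alpha/2)*T with Gamma^(0) = (1/2)*g'(p) = -T/2,
so Gamma^(alpha) = -((1+alpha)/2)*T.
alpha = -1, -(1+alpha)/2 = 0.0.
Gamma = 0.0 * 1.632486 = 0.0000

0.0000


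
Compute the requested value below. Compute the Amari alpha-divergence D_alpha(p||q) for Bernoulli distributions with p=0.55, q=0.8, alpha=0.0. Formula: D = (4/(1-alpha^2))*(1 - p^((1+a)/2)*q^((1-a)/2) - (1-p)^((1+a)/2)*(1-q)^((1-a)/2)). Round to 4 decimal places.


Amari alpha-divergence:
D = (4/(1-alpha^2))*(1 - p^((1+a)/2)*q^((1-a)/2) - (1-p)^((1+a)/2)*(1-q)^((1-a)/2)).
alpha = 0.0, p = 0.55, q = 0.8.
e1 = (1+alpha)/2 = 0.5, e2 = (1-alpha)/2 = 0.5.
t1 = p^e1 * q^e2 = 0.55^0.5 * 0.8^0.5 = 0.663325.
t2 = (1-p)^e1 * (1-q)^e2 = 0.45^0.5 * 0.2^0.5 = 0.3.
4/(1-alpha^2) = 4.0.
D = 4.0*(1 - 0.663325 - 0.3) = 0.1467

0.1467


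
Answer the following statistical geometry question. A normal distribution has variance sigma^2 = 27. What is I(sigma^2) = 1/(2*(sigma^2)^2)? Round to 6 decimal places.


Fisher information for variance: I(sigma^2) = 1/(2*sigma^4).
sigma^2 = 27, so sigma^4 = 729.
I = 1/(2*729) = 1/1458 = 0.000686

0.000686


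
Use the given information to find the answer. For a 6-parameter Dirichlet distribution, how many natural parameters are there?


Exponential family dimension calculation:
Dirichlet with 6 components has 6 natural parameters.

6


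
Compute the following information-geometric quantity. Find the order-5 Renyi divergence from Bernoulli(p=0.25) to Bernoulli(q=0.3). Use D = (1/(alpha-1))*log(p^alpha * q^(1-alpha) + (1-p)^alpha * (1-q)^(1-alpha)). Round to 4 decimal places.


Renyi divergence of order alpha between Bernoulli distributions:
D = (1/(alpha-1))*log(p^alpha * q^(1-alpha) + (1-p)^alpha * (1-q)^(1-alpha)).
alpha = 5, p = 0.25, q = 0.3.
p^alpha * q^(1-alpha) = 0.25^5 * 0.3^-4 = 0.120563.
(1-p)^alpha * (1-q)^(1-alpha) = 0.75^5 * 0.7^-4 = 0.988358.
sum = 0.120563 + 0.988358 = 1.108921.
D = (1/4)*log(1.108921) = 0.0258

0.0258


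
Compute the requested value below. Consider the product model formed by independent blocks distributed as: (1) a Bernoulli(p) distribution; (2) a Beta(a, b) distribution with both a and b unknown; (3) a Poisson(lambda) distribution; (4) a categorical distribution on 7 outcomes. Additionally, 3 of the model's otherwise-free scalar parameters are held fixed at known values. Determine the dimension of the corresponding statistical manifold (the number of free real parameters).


The dimension of a statistical manifold equals the number of free
(independent) real parameters of the model. For a product of independent
blocks the parameter counts add.
- Bernoulli (p): 1.
- Beta (a, b): 2.
- Poisson (lambda): 1.
- categorical on 7 outcomes (probabilities sum to 1): 7-1 = 6.
Total = 1 + 2 + 1 + 6 = 10.
3 parameter(s) fixed at known values: 10 - 3 = 7.
Dimension = 7

7


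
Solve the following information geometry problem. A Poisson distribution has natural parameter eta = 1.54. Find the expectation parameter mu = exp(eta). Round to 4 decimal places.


Expectation parameter for Poisson exponential family:
mu = exp(eta).
eta = 1.54.
mu = exp(1.54) = 4.6646

4.6646


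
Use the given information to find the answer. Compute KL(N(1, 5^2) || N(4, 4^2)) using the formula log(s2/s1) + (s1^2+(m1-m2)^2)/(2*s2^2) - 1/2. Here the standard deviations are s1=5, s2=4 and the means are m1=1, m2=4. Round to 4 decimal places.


KL divergence between normal distributions:
KL = log(s2/s1) + (s1^2 + (m1-m2)^2)/(2*s2^2) - 1/2.
log(4/5) = -0.223144.
(5^2 + (1-4)^2)/(2*4^2) = (25 + 9)/32 = 1.0625.
KL = -0.223144 + 1.0625 - 0.5 = 0.3394

0.3394


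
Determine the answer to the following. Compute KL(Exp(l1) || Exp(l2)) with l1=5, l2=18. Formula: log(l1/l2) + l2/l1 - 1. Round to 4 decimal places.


KL divergence for exponential family:
KL = log(l1/l2) + l2/l1 - 1.
log(5/18) = -1.280934.
18/5 = 3.6.
KL = -1.280934 + 3.6 - 1 = 1.3191

1.3191


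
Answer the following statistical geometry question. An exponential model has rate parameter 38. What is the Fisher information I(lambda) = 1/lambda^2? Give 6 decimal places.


Fisher information for exponential: I(lambda) = 1/lambda^2.
lambda = 38, lambda^2 = 1444.
I = 1/1444 = 0.000693

0.000693


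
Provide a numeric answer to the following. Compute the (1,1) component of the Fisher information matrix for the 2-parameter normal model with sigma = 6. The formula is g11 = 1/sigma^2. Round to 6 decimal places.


For the 2-parameter normal family, the Fisher metric has:
  g11 = 1/sigma^2, g22 = 2/sigma^2.
sigma = 6, sigma^2 = 36.
g11 = 0.027778

0.027778


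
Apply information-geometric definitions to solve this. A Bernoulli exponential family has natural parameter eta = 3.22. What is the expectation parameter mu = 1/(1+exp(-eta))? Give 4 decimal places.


Dual coordinate (expectation parameter) for Bernoulli:
mu = 1/(1+exp(-eta)).
eta = 3.22.
exp(-eta) = exp(-3.22) = 0.039955.
mu = 1/(1+0.039955) = 0.9616

0.9616


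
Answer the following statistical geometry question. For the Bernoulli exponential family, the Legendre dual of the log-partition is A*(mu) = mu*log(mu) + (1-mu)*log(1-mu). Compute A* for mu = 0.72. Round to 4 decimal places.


Legendre transform for Bernoulli:
A*(mu) = mu*log(mu) + (1-mu)*log(1-mu).
mu = 0.72, 1-mu = 0.28.
mu*log(mu) = 0.72*log(0.72) = -0.236523.
(1-mu)*log(1-mu) = 0.28*log(0.28) = -0.35643.
A* = -0.236523 + -0.35643 = -0.5930

-0.5930


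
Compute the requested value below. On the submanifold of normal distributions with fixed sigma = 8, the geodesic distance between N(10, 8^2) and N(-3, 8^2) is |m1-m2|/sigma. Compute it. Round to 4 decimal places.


On the fixed-variance normal subfamily, geodesic distance = |m1-m2|/sigma.
|10 - -3| = 13.
sigma = 8.
d = 13/8 = 1.6250

1.6250


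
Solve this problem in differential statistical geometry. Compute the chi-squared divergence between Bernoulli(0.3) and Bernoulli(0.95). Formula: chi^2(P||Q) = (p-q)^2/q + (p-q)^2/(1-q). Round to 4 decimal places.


Chi-squared divergence between Bernoulli distributions:
chi^2 = (p-q)^2/q + (p-q)^2/(1-q).
p = 0.3, q = 0.95, p-q = -0.65.
(p-q)^2 = 0.4225.
term1 = 0.4225/0.95 = 0.444737.
term2 = 0.4225/0.05 = 8.45.
chi^2 = 0.444737 + 8.45 = 8.8947

8.8947


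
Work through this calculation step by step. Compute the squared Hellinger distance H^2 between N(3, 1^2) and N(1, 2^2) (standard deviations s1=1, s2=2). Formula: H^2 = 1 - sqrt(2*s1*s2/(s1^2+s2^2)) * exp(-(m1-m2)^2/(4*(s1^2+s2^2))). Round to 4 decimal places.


Squared Hellinger distance for Gaussians:
H^2 = 1 - sqrt(2*s1*s2/(s1^2+s2^2)) * exp(-(m1-m2)^2/(4*(s1^2+s2^2))).
s1^2 = 1, s2^2 = 4, s1^2+s2^2 = 5.
sqrt(2*1*2/(5)) = 0.894427.
(m1-m2)^2 = (2)^2 = 4.
exp(-4/(4*5)) = exp(-0.2) = 0.818731.
H^2 = 1 - 0.894427*0.818731 = 0.2677

0.2677


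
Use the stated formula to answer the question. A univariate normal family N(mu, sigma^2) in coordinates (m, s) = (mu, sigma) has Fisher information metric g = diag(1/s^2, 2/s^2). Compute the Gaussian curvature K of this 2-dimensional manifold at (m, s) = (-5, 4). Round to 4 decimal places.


The metric has the form g = (A dm^2 + B ds^2)/s^2 with A = 1, B = 2.
Substitute u = sqrt(A/B)*m: g = B*(du^2 + ds^2)/s^2, i.e. B times the
Poincare upper half-plane metric, which has constant Gaussian curvature -1.
Scaling a 2D metric by a constant c divides the Gaussian curvature by c,
so K = -1/B = -1/(2) = -0.5000 everywhere (the point (m, s) = (-5, 4) is irrelevant:
the curvature is constant).
The requested Gaussian curvature is K = -0.5000.

-0.5000


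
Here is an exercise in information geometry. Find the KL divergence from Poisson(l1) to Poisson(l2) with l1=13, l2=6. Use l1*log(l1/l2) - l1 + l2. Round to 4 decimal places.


KL divergence for Poisson:
KL = l1*log(l1/l2) - l1 + l2.
l1 = 13, l2 = 6.
log(13/6) = 0.77319.
l1*log(l1/l2) = 13 * 0.77319 = 10.051469.
KL = 10.051469 - 13 + 6 = 3.0515

3.0515


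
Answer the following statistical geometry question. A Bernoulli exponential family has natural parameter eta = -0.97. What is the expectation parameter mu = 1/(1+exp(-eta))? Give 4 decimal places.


Dual coordinate (expectation parameter) for Bernoulli:
mu = 1/(1+exp(-eta)).
eta = -0.97.
exp(-eta) = exp(0.97) = 2.637944.
mu = 1/(1+2.637944) = 0.2749

0.2749


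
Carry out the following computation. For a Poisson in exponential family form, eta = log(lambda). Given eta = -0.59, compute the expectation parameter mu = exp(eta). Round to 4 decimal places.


Expectation parameter for Poisson exponential family:
mu = exp(eta).
eta = -0.59.
mu = exp(-0.59) = 0.5543

0.5543


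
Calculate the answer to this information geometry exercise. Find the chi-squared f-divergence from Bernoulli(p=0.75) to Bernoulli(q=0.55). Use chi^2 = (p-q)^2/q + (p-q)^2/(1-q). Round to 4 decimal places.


Chi-squared divergence between Bernoulli distributions:
chi^2 = (p-q)^2/q + (p-q)^2/(1-q).
p = 0.75, q = 0.55, p-q = 0.2.
(p-q)^2 = 0.04.
term1 = 0.04/0.55 = 0.072727.
term2 = 0.04/0.45 = 0.088889.
chi^2 = 0.072727 + 0.088889 = 0.1616

0.1616


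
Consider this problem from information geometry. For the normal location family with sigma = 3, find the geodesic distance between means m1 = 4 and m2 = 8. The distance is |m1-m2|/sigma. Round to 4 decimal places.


On the fixed-variance normal subfamily, geodesic distance = |m1-m2|/sigma.
|4 - 8| = 4.
sigma = 3.
d = 4/3 = 1.3333

1.3333


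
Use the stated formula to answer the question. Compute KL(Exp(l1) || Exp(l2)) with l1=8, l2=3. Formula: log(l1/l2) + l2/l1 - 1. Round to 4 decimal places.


KL divergence for exponential family:
KL = log(l1/l2) + l2/l1 - 1.
log(8/3) = 0.980829.
3/8 = 0.375.
KL = 0.980829 + 0.375 - 1 = 0.3558

0.3558


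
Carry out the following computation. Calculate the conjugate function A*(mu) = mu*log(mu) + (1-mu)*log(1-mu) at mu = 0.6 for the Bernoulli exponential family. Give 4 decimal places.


Legendre transform for Bernoulli:
A*(mu) = mu*log(mu) + (1-mu)*log(1-mu).
mu = 0.6, 1-mu = 0.4.
mu*log(mu) = 0.6*log(0.6) = -0.306495.
(1-mu)*log(1-mu) = 0.4*log(0.4) = -0.366516.
A* = -0.306495 + -0.366516 = -0.6730

-0.6730


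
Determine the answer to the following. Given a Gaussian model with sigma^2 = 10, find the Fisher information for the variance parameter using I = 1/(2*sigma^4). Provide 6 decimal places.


Fisher information for variance: I(sigma^2) = 1/(2*sigma^4).
sigma^2 = 10, so sigma^4 = 100.
I = 1/(2*100) = 1/200 = 0.005000

0.005000


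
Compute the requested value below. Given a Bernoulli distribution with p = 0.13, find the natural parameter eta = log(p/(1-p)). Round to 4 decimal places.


Natural parameter for Bernoulli: eta = log(p/(1-p)).
p = 0.13, 1-p = 0.87.
p/(1-p) = 0.149425.
eta = log(0.149425) = -1.9010

-1.9010


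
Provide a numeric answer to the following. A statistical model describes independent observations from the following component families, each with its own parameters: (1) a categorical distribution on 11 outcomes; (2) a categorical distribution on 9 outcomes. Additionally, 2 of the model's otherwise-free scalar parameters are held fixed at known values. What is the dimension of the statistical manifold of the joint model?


The dimension of a statistical manifold equals the number of free
(independent) real parameters of the model. For a product of independent
blocks the parameter counts add.
- categorical on 11 outcomes (probabilities sum to 1): 11-1 = 10.
- categorical on 9 outcomes (probabilities sum to 1): 9-1 = 8.
Total = 10 + 8 = 18.
2 parameter(s) fixed at known values: 18 - 2 = 16.
Dimension = 16

16


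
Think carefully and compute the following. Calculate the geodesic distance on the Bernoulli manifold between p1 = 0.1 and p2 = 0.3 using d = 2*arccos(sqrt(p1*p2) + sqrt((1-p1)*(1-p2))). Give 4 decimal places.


Geodesic distance on Bernoulli manifold:
d(p1,p2) = 2*arccos(sqrt(p1*p2) + sqrt((1-p1)*(1-p2))).
sqrt(p1*p2) = sqrt(0.1*0.3) = 0.173205.
sqrt((1-p1)*(1-p2)) = sqrt(0.9*0.7) = 0.793725.
arg = 0.173205 + 0.793725 = 0.96693.
d = 2*arccos(0.96693) = 0.5158

0.5158


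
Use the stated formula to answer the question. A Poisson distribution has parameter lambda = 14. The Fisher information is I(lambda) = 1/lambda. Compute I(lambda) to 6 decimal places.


Fisher information for Poisson: I(lambda) = 1/lambda.
lambda = 14.
I(lambda) = 1/14 = 0.071429

0.071429


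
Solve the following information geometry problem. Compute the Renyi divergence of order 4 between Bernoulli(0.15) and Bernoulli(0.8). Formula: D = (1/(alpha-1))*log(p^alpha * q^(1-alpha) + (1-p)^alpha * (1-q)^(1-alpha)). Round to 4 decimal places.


Renyi divergence of order alpha between Bernoulli distributions:
D = (1/(alpha-1))*log(p^alpha * q^(1-alpha) + (1-p)^alpha * (1-q)^(1-alpha)).
alpha = 4, p = 0.15, q = 0.8.
p^alpha * q^(1-alpha) = 0.15^4 * 0.8^-3 = 0.000989.
(1-p)^alpha * (1-q)^(1-alpha) = 0.85^4 * 0.2^-3 = 65.250781.
sum = 0.000989 + 65.250781 = 65.25177.
D = (1/3)*log(65.25177) = 1.3928

1.3928


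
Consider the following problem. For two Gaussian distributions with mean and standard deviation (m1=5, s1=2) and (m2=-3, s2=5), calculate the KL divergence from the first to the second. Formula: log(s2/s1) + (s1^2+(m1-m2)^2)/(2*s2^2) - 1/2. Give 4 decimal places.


KL divergence between normal distributions:
KL = log(s2/s1) + (s1^2 + (m1-m2)^2)/(2*s2^2) - 1/2.
log(5/2) = 0.916291.
(2^2 + (5--3)^2)/(2*5^2) = (4 + 64)/50 = 1.36.
KL = 0.916291 + 1.36 - 0.5 = 1.7763

1.7763


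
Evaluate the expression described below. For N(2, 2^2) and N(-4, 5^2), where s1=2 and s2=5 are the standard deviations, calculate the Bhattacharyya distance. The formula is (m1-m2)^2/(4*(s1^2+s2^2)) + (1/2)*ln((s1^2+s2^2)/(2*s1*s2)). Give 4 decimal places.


Bhattacharyya distance between two Gaussians:
DB = (m1-m2)^2/(4*(s1^2+s2^2)) + (1/2)*ln((s1^2+s2^2)/(2*s1*s2)).
(m1-m2)^2 = (6)^2 = 36.
s1^2+s2^2 = 4 + 25 = 29.
term1 = 36/116 = 0.310345.
term2 = 0.5*ln(29/20.0) = 0.185782.
DB = 0.310345 + 0.185782 = 0.4961

0.4961


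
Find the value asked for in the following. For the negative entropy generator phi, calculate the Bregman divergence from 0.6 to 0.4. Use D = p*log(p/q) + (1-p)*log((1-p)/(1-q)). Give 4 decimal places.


Bregman divergence with negative entropy generator:
D = p*log(p/q) + (1-p)*log((1-p)/(1-q)).
p = 0.6, q = 0.4.
p*log(p/q) = 0.6*log(0.6/0.4) = 0.243279.
(1-p)*log((1-p)/(1-q)) = 0.4*log(0.4/0.6) = -0.162186.
D = 0.243279 + -0.162186 = 0.0811

0.0811


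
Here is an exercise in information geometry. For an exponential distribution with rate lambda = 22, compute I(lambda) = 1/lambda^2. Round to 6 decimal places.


Fisher information for exponential: I(lambda) = 1/lambda^2.
lambda = 22, lambda^2 = 484.
I = 1/484 = 0.002066

0.002066


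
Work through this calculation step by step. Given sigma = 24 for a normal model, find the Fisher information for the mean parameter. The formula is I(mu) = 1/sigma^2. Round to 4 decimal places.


The Fisher information for the mean of a normal distribution is I(mu) = 1/sigma^2.
sigma = 24, so sigma^2 = 576.
I(mu) = 1/576 = 0.0017

0.0017


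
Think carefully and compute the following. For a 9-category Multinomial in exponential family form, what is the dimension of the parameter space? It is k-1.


Exponential family dimension calculation:
For Multinomial with k=9 categories, dim = k-1 = 8.

8


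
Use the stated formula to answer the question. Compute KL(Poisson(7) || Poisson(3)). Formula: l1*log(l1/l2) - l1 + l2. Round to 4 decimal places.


KL divergence for Poisson:
KL = l1*log(l1/l2) - l1 + l2.
l1 = 7, l2 = 3.
log(7/3) = 0.847298.
l1*log(l1/l2) = 7 * 0.847298 = 5.931085.
KL = 5.931085 - 7 + 3 = 1.9311

1.9311


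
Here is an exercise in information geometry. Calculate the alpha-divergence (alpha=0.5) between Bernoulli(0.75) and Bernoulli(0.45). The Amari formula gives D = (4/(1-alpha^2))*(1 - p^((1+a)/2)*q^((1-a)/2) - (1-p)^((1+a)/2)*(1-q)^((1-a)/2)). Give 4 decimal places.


Amari alpha-divergence:
D = (4/(1-alpha^2))*(1 - p^((1+a)/2)*q^((1-a)/2) - (1-p)^((1+a)/2)*(1-q)^((1-a)/2)).
alpha = 0.5, p = 0.75, q = 0.45.
e1 = (1+alpha)/2 = 0.75, e2 = (1-alpha)/2 = 0.25.
t1 = p^e1 * q^e2 = 0.75^0.75 * 0.45^0.25 = 0.660084.
t2 = (1-p)^e1 * (1-q)^e2 = 0.25^0.75 * 0.55^0.25 = 0.304471.
4/(1-alpha^2) = 5.333333.
D = 5.333333*(1 - 0.660084 - 0.304471) = 0.1890

0.1890


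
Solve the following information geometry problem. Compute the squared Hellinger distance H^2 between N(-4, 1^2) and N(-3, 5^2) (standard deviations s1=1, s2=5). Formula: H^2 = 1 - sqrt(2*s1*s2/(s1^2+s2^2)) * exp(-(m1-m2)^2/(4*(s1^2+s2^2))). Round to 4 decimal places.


Squared Hellinger distance for Gaussians:
H^2 = 1 - sqrt(2*s1*s2/(s1^2+s2^2)) * exp(-(m1-m2)^2/(4*(s1^2+s2^2))).
s1^2 = 1, s2^2 = 25, s1^2+s2^2 = 26.
sqrt(2*1*5/(26)) = 0.620174.
(m1-m2)^2 = (-1)^2 = 1.
exp(-1/(4*26)) = exp(-0.009615) = 0.990431.
H^2 = 1 - 0.620174*0.990431 = 0.3858

0.3858


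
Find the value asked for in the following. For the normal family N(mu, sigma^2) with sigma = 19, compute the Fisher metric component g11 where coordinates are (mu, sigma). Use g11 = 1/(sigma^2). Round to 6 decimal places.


For the 2-parameter normal family, the Fisher metric has:
  g11 = 1/sigma^2, g22 = 2/sigma^2.
sigma = 19, sigma^2 = 361.
g11 = 0.002770

0.002770


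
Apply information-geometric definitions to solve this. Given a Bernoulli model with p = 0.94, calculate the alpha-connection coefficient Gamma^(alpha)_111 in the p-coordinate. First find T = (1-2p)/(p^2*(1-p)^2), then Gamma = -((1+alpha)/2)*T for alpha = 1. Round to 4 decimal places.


Skewness (Amari-Chentsov) tensor: T = (1-2p)/(p^2*(1-p)^2).
p = 0.94, 1-2p = -0.88, p^2 = 0.8836, (1-p)^2 = 0.0036.
T = -0.88/(0.8836 * 0.0036) = -276.646044.
In the p-coordinate, Gamma^(alpha) = Gamma^(0) - (alpha/2)*T with Gamma^(0) = (1/2)*g'(p) = -T/2,
so Gamma^(alpha) = -((1+alpha)/2)*T.
alpha = 1, -(1+alpha)/2 = -1.0.
Gamma = -1.0 * -276.646044 = 276.6460

276.6460


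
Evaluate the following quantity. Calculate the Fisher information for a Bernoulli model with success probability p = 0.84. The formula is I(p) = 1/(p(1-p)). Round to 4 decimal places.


For Bernoulli(p), Fisher information is I(p) = 1/(p*(1-p)).
p = 0.84, 1-p = 0.16.
p*(1-p) = 0.1344.
I(p) = 1/0.1344 = 7.4405

7.4405


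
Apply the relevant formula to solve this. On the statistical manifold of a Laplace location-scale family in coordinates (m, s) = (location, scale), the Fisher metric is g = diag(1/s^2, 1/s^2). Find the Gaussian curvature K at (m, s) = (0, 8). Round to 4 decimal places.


The metric has the form g = (A dm^2 + B ds^2)/s^2 with A = 1, B = 1.
Substitute u = sqrt(A/B)*m: g = B*(du^2 + ds^2)/s^2, i.e. B times the
Poincare upper half-plane metric, which has constant Gaussian curvature -1.
Scaling a 2D metric by a constant c divides the Gaussian curvature by c,
so K = -1/B = -1/(1) = -1.0000 everywhere (the point (m, s) = (0, 8) is irrelevant:
the curvature is constant).
The requested Gaussian curvature is K = -1.0000.

-1.0000


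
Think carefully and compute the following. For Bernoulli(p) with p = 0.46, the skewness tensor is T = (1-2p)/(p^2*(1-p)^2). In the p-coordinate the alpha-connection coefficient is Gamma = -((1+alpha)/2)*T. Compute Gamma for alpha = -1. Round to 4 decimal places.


Skewness (Amari-Chentsov) tensor: T = (1-2p)/(p^2*(1-p)^2).
p = 0.46, 1-2p = 0.08, p^2 = 0.2116, (1-p)^2 = 0.2916.
T = 0.08/(0.2116 * 0.2916) = 1.296543.
In the p-coordinate, Gamma^(alpha) = Gamma^(0) - (alpha/2)*T with Gamma^(0) = (1/2)*g'(p) = -T/2,
so Gamma^(alpha) = -((1+alpha)/2)*T.
alpha = -1, -(1+alpha)/2 = 0.0.
Gamma = 0.0 * 1.296543 = 0.0000

0.0000


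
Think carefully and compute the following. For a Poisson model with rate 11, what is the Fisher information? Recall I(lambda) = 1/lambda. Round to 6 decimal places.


Fisher information for Poisson: I(lambda) = 1/lambda.
lambda = 11.
I(lambda) = 1/11 = 0.090909

0.090909


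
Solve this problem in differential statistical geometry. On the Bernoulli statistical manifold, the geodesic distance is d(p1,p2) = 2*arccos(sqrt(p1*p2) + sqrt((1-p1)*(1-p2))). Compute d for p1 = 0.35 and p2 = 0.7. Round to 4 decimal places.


Geodesic distance on Bernoulli manifold:
d(p1,p2) = 2*arccos(sqrt(p1*p2) + sqrt((1-p1)*(1-p2))).
sqrt(p1*p2) = sqrt(0.35*0.7) = 0.494975.
sqrt((1-p1)*(1-p2)) = sqrt(0.65*0.3) = 0.441588.
arg = 0.494975 + 0.441588 = 0.936563.
d = 2*arccos(0.936563) = 0.7162

0.7162


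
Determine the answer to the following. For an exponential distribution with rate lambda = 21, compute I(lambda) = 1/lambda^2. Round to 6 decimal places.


Fisher information for exponential: I(lambda) = 1/lambda^2.
lambda = 21, lambda^2 = 441.
I = 1/441 = 0.002268

0.002268


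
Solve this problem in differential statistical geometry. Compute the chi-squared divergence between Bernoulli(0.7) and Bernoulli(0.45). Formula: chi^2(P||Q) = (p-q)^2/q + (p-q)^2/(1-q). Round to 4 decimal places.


Chi-squared divergence between Bernoulli distributions:
chi^2 = (p-q)^2/q + (p-q)^2/(1-q).
p = 0.7, q = 0.45, p-q = 0.25.
(p-q)^2 = 0.0625.
term1 = 0.0625/0.45 = 0.138889.
term2 = 0.0625/0.55 = 0.113636.
chi^2 = 0.138889 + 0.113636 = 0.2525

0.2525


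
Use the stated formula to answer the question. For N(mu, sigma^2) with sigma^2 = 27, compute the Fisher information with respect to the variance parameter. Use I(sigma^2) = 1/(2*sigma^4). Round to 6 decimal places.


Fisher information for variance: I(sigma^2) = 1/(2*sigma^4).
sigma^2 = 27, so sigma^4 = 729.
I = 1/(2*729) = 1/1458 = 0.000686

0.000686


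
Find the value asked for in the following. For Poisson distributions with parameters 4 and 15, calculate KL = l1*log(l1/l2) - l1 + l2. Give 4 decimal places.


KL divergence for Poisson:
KL = l1*log(l1/l2) - l1 + l2.
l1 = 4, l2 = 15.
log(4/15) = -1.321756.
l1*log(l1/l2) = 4 * -1.321756 = -5.287023.
KL = -5.287023 - 4 + 15 = 5.7130

5.7130


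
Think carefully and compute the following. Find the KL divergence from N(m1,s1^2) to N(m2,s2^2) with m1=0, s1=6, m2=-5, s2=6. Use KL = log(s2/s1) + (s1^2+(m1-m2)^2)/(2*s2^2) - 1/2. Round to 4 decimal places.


KL divergence between normal distributions:
KL = log(s2/s1) + (s1^2 + (m1-m2)^2)/(2*s2^2) - 1/2.
log(6/6) = 0.0.
(6^2 + (0--5)^2)/(2*6^2) = (36 + 25)/72 = 0.847222.
KL = 0.0 + 0.847222 - 0.5 = 0.3472

0.3472


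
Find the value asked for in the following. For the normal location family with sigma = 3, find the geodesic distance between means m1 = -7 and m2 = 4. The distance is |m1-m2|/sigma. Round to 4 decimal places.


On the fixed-variance normal subfamily, geodesic distance = |m1-m2|/sigma.
|-7 - 4| = 11.
sigma = 3.
d = 11/3 = 3.6667

3.6667


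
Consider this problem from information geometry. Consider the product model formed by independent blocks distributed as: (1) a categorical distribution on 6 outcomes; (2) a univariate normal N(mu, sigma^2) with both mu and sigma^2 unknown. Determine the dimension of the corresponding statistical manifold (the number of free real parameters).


The dimension of a statistical manifold equals the number of free
(independent) real parameters of the model. For a product of independent
blocks the parameter counts add.
- categorical on 6 outcomes (probabilities sum to 1): 6-1 = 5.
- normal (mu, sigma^2): 2.
Total = 5 + 2 = 7.
Dimension = 7

7


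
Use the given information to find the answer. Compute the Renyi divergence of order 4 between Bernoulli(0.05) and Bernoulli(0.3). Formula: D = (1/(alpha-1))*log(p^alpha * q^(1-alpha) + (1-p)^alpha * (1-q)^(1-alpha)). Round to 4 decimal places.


Renyi divergence of order alpha between Bernoulli distributions:
D = (1/(alpha-1))*log(p^alpha * q^(1-alpha) + (1-p)^alpha * (1-q)^(1-alpha)).
alpha = 4, p = 0.05, q = 0.3.
p^alpha * q^(1-alpha) = 0.05^4 * 0.3^-3 = 0.000231.
(1-p)^alpha * (1-q)^(1-alpha) = 0.95^4 * 0.7^-3 = 2.374654.
sum = 0.000231 + 2.374654 = 2.374885.
D = (1/3)*log(2.374885) = 0.2883

0.2883


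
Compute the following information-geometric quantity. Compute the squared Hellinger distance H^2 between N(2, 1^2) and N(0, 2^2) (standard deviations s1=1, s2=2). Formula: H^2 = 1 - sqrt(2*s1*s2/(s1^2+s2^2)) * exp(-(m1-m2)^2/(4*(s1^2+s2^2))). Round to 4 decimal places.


Squared Hellinger distance for Gaussians:
H^2 = 1 - sqrt(2*s1*s2/(s1^2+s2^2)) * exp(-(m1-m2)^2/(4*(s1^2+s2^2))).
s1^2 = 1, s2^2 = 4, s1^2+s2^2 = 5.
sqrt(2*1*2/(5)) = 0.894427.
(m1-m2)^2 = (2)^2 = 4.
exp(-4/(4*5)) = exp(-0.2) = 0.818731.
H^2 = 1 - 0.894427*0.818731 = 0.2677

0.2677


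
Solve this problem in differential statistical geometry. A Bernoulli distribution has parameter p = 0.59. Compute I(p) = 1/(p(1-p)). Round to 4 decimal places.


For Bernoulli(p), Fisher information is I(p) = 1/(p*(1-p)).
p = 0.59, 1-p = 0.41.
p*(1-p) = 0.2419.
I(p) = 1/0.2419 = 4.1339

4.1339


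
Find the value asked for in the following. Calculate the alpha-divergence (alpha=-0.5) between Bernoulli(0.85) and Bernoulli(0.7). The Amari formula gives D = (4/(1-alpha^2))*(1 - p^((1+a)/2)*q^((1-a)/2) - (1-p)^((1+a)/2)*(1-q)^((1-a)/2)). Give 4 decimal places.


Amari alpha-divergence:
D = (4/(1-alpha^2))*(1 - p^((1+a)/2)*q^((1-a)/2) - (1-p)^((1+a)/2)*(1-q)^((1-a)/2)).
alpha = -0.5, p = 0.85, q = 0.7.
e1 = (1+alpha)/2 = 0.25, e2 = (1-alpha)/2 = 0.75.
t1 = p^e1 * q^e2 = 0.85^0.25 * 0.7^0.75 = 0.734815.
t2 = (1-p)^e1 * (1-q)^e2 = 0.15^0.25 * 0.3^0.75 = 0.252269.
4/(1-alpha^2) = 5.333333.
D = 5.333333*(1 - 0.734815 - 0.252269) = 0.0689

0.0689


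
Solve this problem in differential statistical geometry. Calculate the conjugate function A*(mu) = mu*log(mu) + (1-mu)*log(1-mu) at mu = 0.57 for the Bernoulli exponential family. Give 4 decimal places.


Legendre transform for Bernoulli:
A*(mu) = mu*log(mu) + (1-mu)*log(1-mu).
mu = 0.57, 1-mu = 0.43.
mu*log(mu) = 0.57*log(0.57) = -0.320408.
(1-mu)*log(1-mu) = 0.43*log(0.43) = -0.362907.
A* = -0.320408 + -0.362907 = -0.6833

-0.6833


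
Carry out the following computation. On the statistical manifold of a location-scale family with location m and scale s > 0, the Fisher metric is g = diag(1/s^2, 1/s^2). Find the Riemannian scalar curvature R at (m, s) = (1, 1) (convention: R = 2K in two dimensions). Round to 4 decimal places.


The metric has the form g = (A dm^2 + B ds^2)/s^2 with A = 1, B = 1.
Substitute u = sqrt(A/B)*m: g = B*(du^2 + ds^2)/s^2, i.e. B times the
Poincare upper half-plane metric, which has constant Gaussian curvature -1.
Scaling a 2D metric by a constant c divides the Gaussian curvature by c,
so K = -1/B = -1/(1) = -1.0000 everywhere (the point (m, s) = (1, 1) is irrelevant:
the curvature is constant).
Scalar curvature in dimension 2: R = 2K = -2/(1) = -2.0000.

-2.0000


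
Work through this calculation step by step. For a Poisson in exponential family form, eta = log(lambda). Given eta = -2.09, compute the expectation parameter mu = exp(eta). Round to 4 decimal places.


Expectation parameter for Poisson exponential family:
mu = exp(eta).
eta = -2.09.
mu = exp(-2.09) = 0.1237

0.1237


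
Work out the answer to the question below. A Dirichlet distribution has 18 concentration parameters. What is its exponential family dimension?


Exponential family dimension calculation:
Dirichlet with 18 components has 18 natural parameters.

18


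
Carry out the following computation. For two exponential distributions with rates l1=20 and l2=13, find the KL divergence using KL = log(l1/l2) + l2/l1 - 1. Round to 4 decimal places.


KL divergence for exponential family:
KL = log(l1/l2) + l2/l1 - 1.
log(20/13) = 0.430783.
13/20 = 0.65.
KL = 0.430783 + 0.65 - 1 = 0.0808

0.0808


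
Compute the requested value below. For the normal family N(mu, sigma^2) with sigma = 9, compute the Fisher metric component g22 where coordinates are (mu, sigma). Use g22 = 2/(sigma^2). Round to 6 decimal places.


For the 2-parameter normal family, the Fisher metric has:
  g11 = 1/sigma^2, g22 = 2/sigma^2.
sigma = 9, sigma^2 = 81.
g22 = 0.024691

0.024691


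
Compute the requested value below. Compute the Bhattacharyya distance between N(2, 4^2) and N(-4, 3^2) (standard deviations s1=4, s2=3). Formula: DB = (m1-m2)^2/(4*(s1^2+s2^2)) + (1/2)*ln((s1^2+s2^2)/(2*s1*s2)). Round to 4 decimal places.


Bhattacharyya distance between two Gaussians:
DB = (m1-m2)^2/(4*(s1^2+s2^2)) + (1/2)*ln((s1^2+s2^2)/(2*s1*s2)).
(m1-m2)^2 = (6)^2 = 36.
s1^2+s2^2 = 16 + 9 = 25.
term1 = 36/100 = 0.36.
term2 = 0.5*ln(25/24.0) = 0.020411.
DB = 0.36 + 0.020411 = 0.3804

0.3804


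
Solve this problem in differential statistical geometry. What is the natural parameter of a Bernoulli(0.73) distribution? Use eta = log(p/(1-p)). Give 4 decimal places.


Natural parameter for Bernoulli: eta = log(p/(1-p)).
p = 0.73, 1-p = 0.27.
p/(1-p) = 2.703704.
eta = log(2.703704) = 0.9946

0.9946
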